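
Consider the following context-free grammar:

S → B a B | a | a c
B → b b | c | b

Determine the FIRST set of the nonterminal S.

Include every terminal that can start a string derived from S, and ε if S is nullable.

We compute FIRST(S) using the standard algorithm.
FIRST(B) = {b, c}
FIRST(S) = {a, b, c}
Therefore, FIRST(S) = {a, b, c}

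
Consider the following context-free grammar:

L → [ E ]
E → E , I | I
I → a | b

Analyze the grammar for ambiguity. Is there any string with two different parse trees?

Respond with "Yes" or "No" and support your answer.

No - the grammar is unambiguous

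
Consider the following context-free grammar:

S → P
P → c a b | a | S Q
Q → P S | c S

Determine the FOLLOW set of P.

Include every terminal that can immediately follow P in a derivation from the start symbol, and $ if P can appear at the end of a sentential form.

We compute FOLLOW(P) using the standard algorithm.
FOLLOW(S) starts with {$}.
FIRST(P) = {a, c}
FIRST(Q) = {a, c}
FIRST(S) = {a, c}
FOLLOW(P) = {$, a, c}
FOLLOW(Q) = {$, a, c}
FOLLOW(S) = {$, a, c}
Therefore, FOLLOW(P) = {$, a, c}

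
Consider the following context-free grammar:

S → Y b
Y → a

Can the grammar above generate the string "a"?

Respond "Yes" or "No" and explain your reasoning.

No - no valid derivation exists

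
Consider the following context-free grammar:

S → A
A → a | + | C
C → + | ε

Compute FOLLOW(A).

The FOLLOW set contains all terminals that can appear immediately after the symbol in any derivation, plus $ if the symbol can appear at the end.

We compute FOLLOW(A) using the standard algorithm.
FOLLOW(S) starts with {$}.
FIRST(A) = {+, a, ε}
FIRST(C) = {+, ε}
FIRST(S) = {+, a, ε}
FOLLOW(A) = {$}
FOLLOW(C) = {$}
FOLLOW(S) = {$}
Therefore, FOLLOW(A) = {$}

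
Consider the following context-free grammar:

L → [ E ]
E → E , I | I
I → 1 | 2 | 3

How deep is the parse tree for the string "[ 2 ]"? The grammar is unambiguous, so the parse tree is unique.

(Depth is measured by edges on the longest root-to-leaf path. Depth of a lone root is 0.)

3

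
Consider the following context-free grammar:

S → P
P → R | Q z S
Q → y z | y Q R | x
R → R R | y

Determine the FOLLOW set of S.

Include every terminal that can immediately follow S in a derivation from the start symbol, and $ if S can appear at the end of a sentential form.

We compute FOLLOW(S) using the standard algorithm.
FOLLOW(S) starts with {$}.
FIRST(P) = {x, y}
FIRST(Q) = {x, y}
FIRST(R) = {y}
FIRST(S) = {x, y}
FOLLOW(P) = {$}
FOLLOW(Q) = {y, z}
FOLLOW(R) = {$, y, z}
FOLLOW(S) = {$}
Therefore, FOLLOW(S) = {$}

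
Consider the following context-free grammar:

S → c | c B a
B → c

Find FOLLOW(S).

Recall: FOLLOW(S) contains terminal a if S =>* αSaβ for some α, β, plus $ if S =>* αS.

We compute FOLLOW(S) using the standard algorithm.
FOLLOW(S) starts with {$}.
FIRST(B) = {c}
FIRST(S) = {c}
FOLLOW(B) = {a}
FOLLOW(S) = {$}
Therefore, FOLLOW(S) = {$}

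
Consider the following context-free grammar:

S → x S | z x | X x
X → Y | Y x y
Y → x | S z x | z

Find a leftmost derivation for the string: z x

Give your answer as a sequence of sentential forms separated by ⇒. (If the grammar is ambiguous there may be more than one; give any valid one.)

S ⇒ X x ⇒ Y x ⇒ z x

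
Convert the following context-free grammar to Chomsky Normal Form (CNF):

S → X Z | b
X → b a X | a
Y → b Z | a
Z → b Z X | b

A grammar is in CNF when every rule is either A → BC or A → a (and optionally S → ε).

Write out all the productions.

S → b; TB → b; TA → a; X → a; Y → a; Z → b; S → X Z; X → TB X0; X0 → TA X; Y → TB Z; Z → TB X1; X1 → Z X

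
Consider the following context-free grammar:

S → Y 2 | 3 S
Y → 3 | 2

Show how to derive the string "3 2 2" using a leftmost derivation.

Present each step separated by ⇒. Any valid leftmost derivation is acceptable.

S ⇒ 3 S ⇒ 3 Y 2 ⇒ 3 2 2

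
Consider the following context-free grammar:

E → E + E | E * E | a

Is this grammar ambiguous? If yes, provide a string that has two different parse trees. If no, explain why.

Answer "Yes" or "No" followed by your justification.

Yes - the string 'a * a + a * a * a' has two distinct leftmost derivations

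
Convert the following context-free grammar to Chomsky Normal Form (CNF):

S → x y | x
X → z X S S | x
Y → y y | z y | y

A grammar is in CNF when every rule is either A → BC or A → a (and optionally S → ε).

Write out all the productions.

TX → x; TY → y; S → x; TZ → z; X → x; Y → y; S → TX TY; X → TZ X0; X0 → X X1; X1 → S S; Y → TY TY; Y → TZ TY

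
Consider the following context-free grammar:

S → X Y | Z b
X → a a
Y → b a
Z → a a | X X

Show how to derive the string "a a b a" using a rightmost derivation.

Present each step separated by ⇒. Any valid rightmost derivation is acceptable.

S ⇒ X Y ⇒ X b a ⇒ a a b a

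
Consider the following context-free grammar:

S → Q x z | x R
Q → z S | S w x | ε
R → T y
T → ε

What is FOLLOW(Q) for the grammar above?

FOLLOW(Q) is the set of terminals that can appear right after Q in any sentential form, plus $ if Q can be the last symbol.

We compute FOLLOW(Q) using the standard algorithm.
FOLLOW(S) starts with {$}.
FIRST(Q) = {x, z, ε}
FIRST(R) = {y}
FIRST(S) = {x, z}
FIRST(T) = {ε}
FOLLOW(Q) = {x}
FOLLOW(R) = {$, w, x}
FOLLOW(S) = {$, w, x}
FOLLOW(T) = {y}
Therefore, FOLLOW(Q) = {x}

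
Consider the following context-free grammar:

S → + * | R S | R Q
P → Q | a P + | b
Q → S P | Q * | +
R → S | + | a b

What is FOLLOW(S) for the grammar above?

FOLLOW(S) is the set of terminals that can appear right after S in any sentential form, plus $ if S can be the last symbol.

We compute FOLLOW(S) using the standard algorithm.
FOLLOW(S) starts with {$}.
FIRST(P) = {+, a, b}
FIRST(Q) = {+, a}
FIRST(R) = {+, a}
FIRST(S) = {+, a}
FOLLOW(P) = {$, *, +, a, b}
FOLLOW(Q) = {$, *, +, a, b}
FOLLOW(R) = {+, a}
FOLLOW(S) = {$, +, a, b}
Therefore, FOLLOW(S) = {$, +, a, b}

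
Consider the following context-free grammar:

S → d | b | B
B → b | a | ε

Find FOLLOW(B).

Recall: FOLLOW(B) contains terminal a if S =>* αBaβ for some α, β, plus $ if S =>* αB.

We compute FOLLOW(B) using the standard algorithm.
FOLLOW(S) starts with {$}.
FIRST(B) = {a, b, ε}
FIRST(S) = {a, b, d, ε}
FOLLOW(B) = {$}
FOLLOW(S) = {$}
Therefore, FOLLOW(B) = {$}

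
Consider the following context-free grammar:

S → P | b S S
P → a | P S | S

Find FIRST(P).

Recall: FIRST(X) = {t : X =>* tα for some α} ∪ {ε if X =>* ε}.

We compute FIRST(P) using the standard algorithm.
FIRST(P) = {a, b}
FIRST(S) = {a, b}
Therefore, FIRST(P) = {a, b}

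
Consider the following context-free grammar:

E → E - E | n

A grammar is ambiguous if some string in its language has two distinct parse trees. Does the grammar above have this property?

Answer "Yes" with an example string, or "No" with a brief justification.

Yes - the string 'n - n - n - n - n' has two distinct parse trees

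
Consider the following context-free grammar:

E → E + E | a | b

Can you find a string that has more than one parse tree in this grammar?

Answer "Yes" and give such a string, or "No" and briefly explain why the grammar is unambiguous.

Yes - the string 'b + b + a + a + b' has two distinct parse trees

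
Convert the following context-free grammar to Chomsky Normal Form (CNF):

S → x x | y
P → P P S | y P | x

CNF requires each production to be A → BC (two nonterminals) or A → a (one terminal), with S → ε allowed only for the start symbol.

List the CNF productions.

TX → x; S → y; TY → y; P → x; S → TX TX; P → P X0; X0 → P S; P → TY P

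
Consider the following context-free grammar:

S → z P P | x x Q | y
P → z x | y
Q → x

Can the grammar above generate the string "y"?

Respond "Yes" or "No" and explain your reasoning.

Yes - a valid derivation exists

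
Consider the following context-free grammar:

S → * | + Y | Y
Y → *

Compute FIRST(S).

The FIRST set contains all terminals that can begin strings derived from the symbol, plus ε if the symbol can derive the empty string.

We compute FIRST(S) using the standard algorithm.
FIRST(S) = {*, +}
FIRST(Y) = {*}
Therefore, FIRST(S) = {*, +}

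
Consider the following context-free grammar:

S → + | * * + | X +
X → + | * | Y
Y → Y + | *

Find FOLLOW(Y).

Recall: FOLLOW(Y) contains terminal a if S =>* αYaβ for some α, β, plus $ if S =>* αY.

We compute FOLLOW(Y) using the standard algorithm.
FOLLOW(S) starts with {$}.
FIRST(S) = {*, +}
FIRST(X) = {*, +}
FIRST(Y) = {*}
FOLLOW(S) = {$}
FOLLOW(X) = {+}
FOLLOW(Y) = {+}
Therefore, FOLLOW(Y) = {+}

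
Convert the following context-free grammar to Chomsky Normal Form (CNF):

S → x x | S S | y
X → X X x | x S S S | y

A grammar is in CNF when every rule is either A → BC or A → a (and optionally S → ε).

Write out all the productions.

TX → x; S → y; X → y; S → TX TX; S → S S; X → X X0; X0 → X TX; X → TX X1; X1 → S X2; X2 → S S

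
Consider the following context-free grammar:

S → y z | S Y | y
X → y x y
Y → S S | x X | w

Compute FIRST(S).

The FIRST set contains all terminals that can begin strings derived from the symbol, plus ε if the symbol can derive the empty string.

We compute FIRST(S) using the standard algorithm.
FIRST(S) = {y}
FIRST(X) = {y}
FIRST(Y) = {w, x, y}
Therefore, FIRST(S) = {y}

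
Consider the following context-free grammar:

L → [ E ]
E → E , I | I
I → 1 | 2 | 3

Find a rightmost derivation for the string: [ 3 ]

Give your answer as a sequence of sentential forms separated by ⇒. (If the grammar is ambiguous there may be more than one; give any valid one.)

L ⇒ [ E ] ⇒ [ I ] ⇒ [ 3 ]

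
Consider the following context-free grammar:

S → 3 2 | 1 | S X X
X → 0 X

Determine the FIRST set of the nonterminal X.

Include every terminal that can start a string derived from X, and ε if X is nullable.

We compute FIRST(X) using the standard algorithm.
FIRST(S) = {1, 3}
FIRST(X) = {0}
Therefore, FIRST(X) = {0}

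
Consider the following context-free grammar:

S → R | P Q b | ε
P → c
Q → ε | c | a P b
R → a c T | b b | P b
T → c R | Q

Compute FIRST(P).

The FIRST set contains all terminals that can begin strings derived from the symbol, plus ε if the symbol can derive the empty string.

We compute FIRST(P) using the standard algorithm.
FIRST(P) = {c}
FIRST(Q) = {a, c, ε}
FIRST(R) = {a, b, c}
FIRST(S) = {a, b, c, ε}
FIRST(T) = {a, c, ε}
Therefore, FIRST(P) = {c}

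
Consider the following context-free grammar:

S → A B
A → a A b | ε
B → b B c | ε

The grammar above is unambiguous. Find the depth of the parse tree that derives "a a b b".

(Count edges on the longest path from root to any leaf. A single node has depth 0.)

4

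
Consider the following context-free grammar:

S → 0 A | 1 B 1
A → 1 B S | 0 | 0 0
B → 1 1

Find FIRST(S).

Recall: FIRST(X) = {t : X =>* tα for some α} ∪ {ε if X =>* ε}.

We compute FIRST(S) using the standard algorithm.
FIRST(A) = {0, 1}
FIRST(B) = {1}
FIRST(S) = {0, 1}
Therefore, FIRST(S) = {0, 1}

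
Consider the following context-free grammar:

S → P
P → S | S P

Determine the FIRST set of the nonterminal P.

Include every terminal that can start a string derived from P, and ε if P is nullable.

We compute FIRST(P) using the standard algorithm.
FIRST(P) = {}
FIRST(S) = {}
Therefore, FIRST(P) = {}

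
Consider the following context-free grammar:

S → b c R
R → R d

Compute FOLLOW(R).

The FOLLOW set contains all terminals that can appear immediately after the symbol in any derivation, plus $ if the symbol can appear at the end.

We compute FOLLOW(R) using the standard algorithm.
FOLLOW(S) starts with {$}.
FIRST(R) = {}
FIRST(S) = {b}
FOLLOW(R) = {$, d}
FOLLOW(S) = {$}
Therefore, FOLLOW(R) = {$, d}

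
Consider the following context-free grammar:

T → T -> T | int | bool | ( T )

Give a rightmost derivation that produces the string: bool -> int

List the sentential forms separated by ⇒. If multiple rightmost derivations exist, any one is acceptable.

T ⇒ T -> T ⇒ T -> int ⇒ bool -> int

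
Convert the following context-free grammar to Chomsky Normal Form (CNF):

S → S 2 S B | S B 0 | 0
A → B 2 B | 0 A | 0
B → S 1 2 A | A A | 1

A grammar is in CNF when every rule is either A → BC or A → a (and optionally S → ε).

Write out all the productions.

T2 → 2; T0 → 0; S → 0; A → 0; T1 → 1; B → 1; S → S X0; X0 → T2 X1; X1 → S B; S → S X2; X2 → B T0; A → B X3; X3 → T2 B; A → T0 A; B → S X4; X4 → T1 X5; X5 → T2 A; B → A A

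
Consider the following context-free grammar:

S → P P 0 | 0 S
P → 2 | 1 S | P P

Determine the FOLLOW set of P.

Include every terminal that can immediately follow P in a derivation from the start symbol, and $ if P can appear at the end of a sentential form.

We compute FOLLOW(P) using the standard algorithm.
FOLLOW(S) starts with {$}.
FIRST(P) = {1, 2}
FIRST(S) = {0, 1, 2}
FOLLOW(P) = {0, 1, 2}
FOLLOW(S) = {$, 0, 1, 2}
Therefore, FOLLOW(P) = {0, 1, 2}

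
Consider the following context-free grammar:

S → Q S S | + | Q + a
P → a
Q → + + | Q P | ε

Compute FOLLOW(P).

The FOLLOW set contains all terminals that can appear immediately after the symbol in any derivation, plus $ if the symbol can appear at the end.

We compute FOLLOW(P) using the standard algorithm.
FOLLOW(S) starts with {$}.
FIRST(P) = {a}
FIRST(Q) = {+, a, ε}
FIRST(S) = {+, a}
FOLLOW(P) = {+, a}
FOLLOW(Q) = {+, a}
FOLLOW(S) = {$, +, a}
Therefore, FOLLOW(P) = {+, a}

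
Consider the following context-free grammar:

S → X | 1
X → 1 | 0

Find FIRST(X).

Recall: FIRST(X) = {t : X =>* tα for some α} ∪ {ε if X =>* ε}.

We compute FIRST(X) using the standard algorithm.
FIRST(S) = {0, 1}
FIRST(X) = {0, 1}
Therefore, FIRST(X) = {0, 1}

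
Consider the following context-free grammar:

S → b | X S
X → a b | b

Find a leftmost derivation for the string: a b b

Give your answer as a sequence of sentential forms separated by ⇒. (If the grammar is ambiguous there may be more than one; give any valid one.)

S ⇒ X S ⇒ a b S ⇒ a b b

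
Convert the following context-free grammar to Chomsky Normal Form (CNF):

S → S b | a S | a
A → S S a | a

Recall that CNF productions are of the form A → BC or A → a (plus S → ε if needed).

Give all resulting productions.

TB → b; TA → a; S → a; A → a; S → S TB; S → TA S; A → S X0; X0 → S TA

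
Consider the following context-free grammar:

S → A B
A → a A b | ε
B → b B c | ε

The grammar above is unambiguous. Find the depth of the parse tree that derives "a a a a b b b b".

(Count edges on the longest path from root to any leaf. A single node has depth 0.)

6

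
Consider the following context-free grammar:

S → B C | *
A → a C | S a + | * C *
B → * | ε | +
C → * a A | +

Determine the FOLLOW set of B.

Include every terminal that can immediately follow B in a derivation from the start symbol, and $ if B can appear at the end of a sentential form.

We compute FOLLOW(B) using the standard algorithm.
FOLLOW(S) starts with {$}.
FIRST(A) = {*, +, a}
FIRST(B) = {*, +, ε}
FIRST(C) = {*, +}
FIRST(S) = {*, +}
FOLLOW(A) = {$, *, a}
FOLLOW(B) = {*, +}
FOLLOW(C) = {$, *, a}
FOLLOW(S) = {$, a}
Therefore, FOLLOW(B) = {*, +}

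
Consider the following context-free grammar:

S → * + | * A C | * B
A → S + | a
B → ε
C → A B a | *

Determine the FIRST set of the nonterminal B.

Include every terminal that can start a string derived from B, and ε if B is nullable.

We compute FIRST(B) using the standard algorithm.
FIRST(A) = {*, a}
FIRST(B) = {ε}
FIRST(C) = {*, a}
FIRST(S) = {*}
Therefore, FIRST(B) = {ε}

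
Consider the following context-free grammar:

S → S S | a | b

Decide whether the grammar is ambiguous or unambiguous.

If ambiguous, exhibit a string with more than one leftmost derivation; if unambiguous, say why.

Ambiguous - the string 'a b b a' has two distinct leftmost derivations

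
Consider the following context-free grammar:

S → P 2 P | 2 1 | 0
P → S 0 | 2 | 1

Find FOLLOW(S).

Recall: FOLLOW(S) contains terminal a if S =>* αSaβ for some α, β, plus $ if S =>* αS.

We compute FOLLOW(S) using the standard algorithm.
FOLLOW(S) starts with {$}.
FIRST(P) = {0, 1, 2}
FIRST(S) = {0, 1, 2}
FOLLOW(P) = {$, 0, 2}
FOLLOW(S) = {$, 0}
Therefore, FOLLOW(S) = {$, 0}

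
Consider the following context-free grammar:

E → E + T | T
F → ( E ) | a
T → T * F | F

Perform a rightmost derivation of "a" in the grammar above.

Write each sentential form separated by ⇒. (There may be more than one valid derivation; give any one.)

E ⇒ T ⇒ F ⇒ a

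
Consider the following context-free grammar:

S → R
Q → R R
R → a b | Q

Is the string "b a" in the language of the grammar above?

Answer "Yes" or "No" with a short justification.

No - no valid derivation exists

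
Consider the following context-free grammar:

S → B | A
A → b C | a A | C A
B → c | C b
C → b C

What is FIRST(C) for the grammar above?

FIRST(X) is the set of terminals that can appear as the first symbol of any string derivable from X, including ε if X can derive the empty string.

We compute FIRST(C) using the standard algorithm.
FIRST(A) = {a, b}
FIRST(B) = {b, c}
FIRST(C) = {b}
FIRST(S) = {a, b, c}
Therefore, FIRST(C) = {b}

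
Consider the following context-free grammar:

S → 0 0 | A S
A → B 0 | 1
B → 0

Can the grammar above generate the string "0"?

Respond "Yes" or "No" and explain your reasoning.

No - no valid derivation exists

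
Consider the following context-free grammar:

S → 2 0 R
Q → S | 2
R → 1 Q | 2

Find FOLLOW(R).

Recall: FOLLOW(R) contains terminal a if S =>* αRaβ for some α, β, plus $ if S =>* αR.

We compute FOLLOW(R) using the standard algorithm.
FOLLOW(S) starts with {$}.
FIRST(Q) = {2}
FIRST(R) = {1, 2}
FIRST(S) = {2}
FOLLOW(Q) = {$}
FOLLOW(R) = {$}
FOLLOW(S) = {$}
Therefore, FOLLOW(R) = {$}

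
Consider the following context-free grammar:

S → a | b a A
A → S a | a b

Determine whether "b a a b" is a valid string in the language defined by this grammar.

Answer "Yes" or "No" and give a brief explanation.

Yes - a valid derivation exists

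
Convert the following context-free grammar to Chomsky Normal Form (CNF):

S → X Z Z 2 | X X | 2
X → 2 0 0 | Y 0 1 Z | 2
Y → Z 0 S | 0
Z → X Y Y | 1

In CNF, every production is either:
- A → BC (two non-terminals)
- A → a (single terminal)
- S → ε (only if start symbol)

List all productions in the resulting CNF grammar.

T2 → 2; S → 2; T0 → 0; T1 → 1; X → 2; Y → 0; Z → 1; S → X X0; X0 → Z X1; X1 → Z T2; S → X X; X → T2 X2; X2 → T0 T0; X → Y X3; X3 → T0 X4; X4 → T1 Z; Y → Z X5; X5 → T0 S; Z → X X6; X6 → Y Y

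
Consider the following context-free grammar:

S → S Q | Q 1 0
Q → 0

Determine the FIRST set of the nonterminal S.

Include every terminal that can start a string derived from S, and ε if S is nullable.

We compute FIRST(S) using the standard algorithm.
FIRST(Q) = {0}
FIRST(S) = {0}
Therefore, FIRST(S) = {0}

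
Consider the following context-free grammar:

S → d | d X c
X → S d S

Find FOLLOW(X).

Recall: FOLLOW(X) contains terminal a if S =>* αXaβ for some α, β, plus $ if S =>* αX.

We compute FOLLOW(X) using the standard algorithm.
FOLLOW(S) starts with {$}.
FIRST(S) = {d}
FIRST(X) = {d}
FOLLOW(S) = {$, c, d}
FOLLOW(X) = {c}
Therefore, FOLLOW(X) = {c}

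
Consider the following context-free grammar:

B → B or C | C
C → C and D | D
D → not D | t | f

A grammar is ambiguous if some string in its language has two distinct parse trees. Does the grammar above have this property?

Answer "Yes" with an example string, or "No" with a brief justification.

No - the grammar is unambiguous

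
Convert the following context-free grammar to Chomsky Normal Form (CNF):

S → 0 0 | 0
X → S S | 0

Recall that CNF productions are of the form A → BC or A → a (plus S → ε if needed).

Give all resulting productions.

T0 → 0; S → 0; X → 0; S → T0 T0; X → S S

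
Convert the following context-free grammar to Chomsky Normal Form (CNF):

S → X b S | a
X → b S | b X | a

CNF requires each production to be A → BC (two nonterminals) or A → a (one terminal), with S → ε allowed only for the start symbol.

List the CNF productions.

TB → b; S → a; X → a; S → X X0; X0 → TB S; X → TB S; X → TB X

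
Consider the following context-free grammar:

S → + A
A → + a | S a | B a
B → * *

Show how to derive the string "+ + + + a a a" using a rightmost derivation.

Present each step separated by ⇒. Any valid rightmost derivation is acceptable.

S ⇒ + A ⇒ + S a ⇒ + + A a ⇒ + + S a a ⇒ + + + A a a ⇒ + + + + a a a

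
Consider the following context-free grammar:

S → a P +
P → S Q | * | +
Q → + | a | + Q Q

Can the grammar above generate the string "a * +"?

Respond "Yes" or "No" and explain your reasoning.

Yes - a valid derivation exists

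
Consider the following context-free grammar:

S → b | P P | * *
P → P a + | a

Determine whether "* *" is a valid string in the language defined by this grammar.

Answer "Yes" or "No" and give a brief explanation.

Yes - a valid derivation exists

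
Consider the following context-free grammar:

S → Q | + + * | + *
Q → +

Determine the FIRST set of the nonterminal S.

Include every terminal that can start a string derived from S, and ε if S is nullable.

We compute FIRST(S) using the standard algorithm.
FIRST(Q) = {+}
FIRST(S) = {+}
Therefore, FIRST(S) = {+}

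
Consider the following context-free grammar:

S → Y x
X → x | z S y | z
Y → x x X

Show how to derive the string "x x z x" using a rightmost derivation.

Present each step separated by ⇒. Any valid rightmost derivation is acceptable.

S ⇒ Y x ⇒ x x X x ⇒ x x z x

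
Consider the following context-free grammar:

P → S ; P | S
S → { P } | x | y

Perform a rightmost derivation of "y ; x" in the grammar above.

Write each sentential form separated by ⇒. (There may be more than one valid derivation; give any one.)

P ⇒ S ; P ⇒ S ; S ⇒ S ; x ⇒ y ; x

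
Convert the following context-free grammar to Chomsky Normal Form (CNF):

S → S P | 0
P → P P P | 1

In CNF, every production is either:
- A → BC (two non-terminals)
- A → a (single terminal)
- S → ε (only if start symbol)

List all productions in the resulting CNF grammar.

S → 0; P → 1; S → S P; P → P X0; X0 → P P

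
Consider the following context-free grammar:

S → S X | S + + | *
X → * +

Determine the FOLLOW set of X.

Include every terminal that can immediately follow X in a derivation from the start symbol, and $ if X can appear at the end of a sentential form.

We compute FOLLOW(X) using the standard algorithm.
FOLLOW(S) starts with {$}.
FIRST(S) = {*}
FIRST(X) = {*}
FOLLOW(S) = {$, *, +}
FOLLOW(X) = {$, *, +}
Therefore, FOLLOW(X) = {$, *, +}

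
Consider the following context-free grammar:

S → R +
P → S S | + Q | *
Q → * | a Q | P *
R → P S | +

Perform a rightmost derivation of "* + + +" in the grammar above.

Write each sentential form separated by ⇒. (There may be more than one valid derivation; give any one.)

S ⇒ R + ⇒ P S + ⇒ P R + + ⇒ P + + + ⇒ * + + +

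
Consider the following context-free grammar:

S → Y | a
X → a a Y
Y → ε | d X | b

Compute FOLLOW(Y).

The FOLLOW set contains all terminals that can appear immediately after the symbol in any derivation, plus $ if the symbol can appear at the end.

We compute FOLLOW(Y) using the standard algorithm.
FOLLOW(S) starts with {$}.
FIRST(S) = {a, b, d, ε}
FIRST(X) = {a}
FIRST(Y) = {b, d, ε}
FOLLOW(S) = {$}
FOLLOW(X) = {$}
FOLLOW(Y) = {$}
Therefore, FOLLOW(Y) = {$}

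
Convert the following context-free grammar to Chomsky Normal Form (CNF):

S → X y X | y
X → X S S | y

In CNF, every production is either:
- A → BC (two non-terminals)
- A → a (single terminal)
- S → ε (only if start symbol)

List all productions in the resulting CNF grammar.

TY → y; S → y; X → y; S → X X0; X0 → TY X; X → X X1; X1 → S S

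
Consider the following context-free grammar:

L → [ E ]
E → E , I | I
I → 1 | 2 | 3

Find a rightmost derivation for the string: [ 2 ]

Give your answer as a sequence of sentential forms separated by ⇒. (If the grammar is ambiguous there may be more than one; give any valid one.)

L ⇒ [ E ] ⇒ [ I ] ⇒ [ 2 ]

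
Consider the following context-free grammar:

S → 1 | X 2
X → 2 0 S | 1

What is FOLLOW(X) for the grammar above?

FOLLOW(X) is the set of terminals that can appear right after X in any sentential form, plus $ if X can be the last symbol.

We compute FOLLOW(X) using the standard algorithm.
FOLLOW(S) starts with {$}.
FIRST(S) = {1, 2}
FIRST(X) = {1, 2}
FOLLOW(S) = {$, 2}
FOLLOW(X) = {2}
Therefore, FOLLOW(X) = {2}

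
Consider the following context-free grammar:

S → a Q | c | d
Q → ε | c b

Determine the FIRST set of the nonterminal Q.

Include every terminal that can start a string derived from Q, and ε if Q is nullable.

We compute FIRST(Q) using the standard algorithm.
FIRST(Q) = {c, ε}
FIRST(S) = {a, c, d}
Therefore, FIRST(Q) = {c, ε}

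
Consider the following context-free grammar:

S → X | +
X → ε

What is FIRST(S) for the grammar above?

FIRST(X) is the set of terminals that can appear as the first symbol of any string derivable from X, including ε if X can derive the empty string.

We compute FIRST(S) using the standard algorithm.
FIRST(S) = {+, ε}
FIRST(X) = {ε}
Therefore, FIRST(S) = {+, ε}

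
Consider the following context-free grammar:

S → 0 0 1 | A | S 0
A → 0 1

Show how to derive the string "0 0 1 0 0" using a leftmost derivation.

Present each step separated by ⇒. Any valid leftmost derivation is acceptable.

S ⇒ S 0 ⇒ S 0 0 ⇒ 0 0 1 0 0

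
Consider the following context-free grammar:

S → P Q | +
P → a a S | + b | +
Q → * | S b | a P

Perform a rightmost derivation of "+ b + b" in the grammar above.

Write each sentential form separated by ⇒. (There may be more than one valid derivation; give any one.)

S ⇒ P Q ⇒ P S b ⇒ P + b ⇒ + b + b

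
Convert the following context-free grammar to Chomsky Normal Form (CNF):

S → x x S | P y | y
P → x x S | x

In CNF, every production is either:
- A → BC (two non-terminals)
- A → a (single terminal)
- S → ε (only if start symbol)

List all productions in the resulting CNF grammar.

TX → x; TY → y; S → y; P → x; S → TX X0; X0 → TX S; S → P TY; P → TX X1; X1 → TX S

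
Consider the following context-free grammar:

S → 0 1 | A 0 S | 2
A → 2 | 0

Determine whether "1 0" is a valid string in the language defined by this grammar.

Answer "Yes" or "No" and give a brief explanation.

No - no valid derivation exists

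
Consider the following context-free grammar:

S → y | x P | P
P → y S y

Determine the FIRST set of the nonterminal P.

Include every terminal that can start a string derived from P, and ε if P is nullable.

We compute FIRST(P) using the standard algorithm.
FIRST(P) = {y}
FIRST(S) = {x, y}
Therefore, FIRST(P) = {y}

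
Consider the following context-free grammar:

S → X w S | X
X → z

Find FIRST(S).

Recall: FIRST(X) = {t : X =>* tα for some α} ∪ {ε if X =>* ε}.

We compute FIRST(S) using the standard algorithm.
FIRST(S) = {z}
FIRST(X) = {z}
Therefore, FIRST(S) = {z}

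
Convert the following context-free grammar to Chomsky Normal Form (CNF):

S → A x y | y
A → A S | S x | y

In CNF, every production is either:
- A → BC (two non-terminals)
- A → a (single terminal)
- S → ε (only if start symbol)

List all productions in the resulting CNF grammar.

TX → x; TY → y; S → y; A → y; S → A X0; X0 → TX TY; A → A S; A → S TX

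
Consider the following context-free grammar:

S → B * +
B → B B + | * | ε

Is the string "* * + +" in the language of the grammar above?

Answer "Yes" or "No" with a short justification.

No - no valid derivation exists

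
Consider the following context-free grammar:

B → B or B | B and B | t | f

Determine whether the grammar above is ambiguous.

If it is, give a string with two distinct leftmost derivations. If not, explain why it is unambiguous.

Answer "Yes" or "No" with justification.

Yes - the string 'f or t and f and t or t' has two distinct leftmost derivations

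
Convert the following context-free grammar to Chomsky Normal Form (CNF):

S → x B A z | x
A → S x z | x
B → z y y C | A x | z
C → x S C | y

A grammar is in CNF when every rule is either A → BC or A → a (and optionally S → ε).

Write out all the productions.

TX → x; TZ → z; S → x; A → x; TY → y; B → z; C → y; S → TX X0; X0 → B X1; X1 → A TZ; A → S X2; X2 → TX TZ; B → TZ X3; X3 → TY X4; X4 → TY C; B → A TX; C → TX X5; X5 → S C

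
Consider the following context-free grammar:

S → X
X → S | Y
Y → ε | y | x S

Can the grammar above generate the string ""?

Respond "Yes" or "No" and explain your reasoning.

Yes - a valid derivation exists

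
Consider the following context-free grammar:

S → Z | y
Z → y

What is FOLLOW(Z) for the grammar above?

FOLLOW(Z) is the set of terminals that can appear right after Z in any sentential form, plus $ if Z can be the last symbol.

We compute FOLLOW(Z) using the standard algorithm.
FOLLOW(S) starts with {$}.
FIRST(S) = {y}
FIRST(Z) = {y}
FOLLOW(S) = {$}
FOLLOW(Z) = {$}
Therefore, FOLLOW(Z) = {$}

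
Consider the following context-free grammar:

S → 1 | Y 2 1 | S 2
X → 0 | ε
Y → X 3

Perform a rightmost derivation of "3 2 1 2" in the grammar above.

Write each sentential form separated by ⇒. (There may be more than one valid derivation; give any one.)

S ⇒ S 2 ⇒ Y 2 1 2 ⇒ X 3 2 1 2 ⇒ 3 2 1 2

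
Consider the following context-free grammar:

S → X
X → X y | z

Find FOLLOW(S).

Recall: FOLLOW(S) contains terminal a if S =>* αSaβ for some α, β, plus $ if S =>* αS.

We compute FOLLOW(S) using the standard algorithm.
FOLLOW(S) starts with {$}.
FIRST(S) = {z}
FIRST(X) = {z}
FOLLOW(S) = {$}
FOLLOW(X) = {$, y}
Therefore, FOLLOW(S) = {$}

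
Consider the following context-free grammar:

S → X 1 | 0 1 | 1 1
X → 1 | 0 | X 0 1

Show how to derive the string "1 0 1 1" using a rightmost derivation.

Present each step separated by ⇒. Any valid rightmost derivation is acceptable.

S ⇒ X 1 ⇒ X 0 1 1 ⇒ 1 0 1 1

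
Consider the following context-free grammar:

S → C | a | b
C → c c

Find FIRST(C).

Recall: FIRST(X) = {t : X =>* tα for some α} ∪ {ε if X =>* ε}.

We compute FIRST(C) using the standard algorithm.
FIRST(C) = {c}
FIRST(S) = {a, b, c}
Therefore, FIRST(C) = {c}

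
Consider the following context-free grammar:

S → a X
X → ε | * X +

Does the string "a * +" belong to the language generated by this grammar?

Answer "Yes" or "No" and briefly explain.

Yes - a valid derivation exists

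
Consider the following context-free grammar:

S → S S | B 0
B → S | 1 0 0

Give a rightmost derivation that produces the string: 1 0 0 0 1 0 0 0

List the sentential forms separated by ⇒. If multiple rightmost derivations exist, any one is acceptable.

S ⇒ S S ⇒ S B 0 ⇒ S 1 0 0 0 ⇒ B 0 1 0 0 0 ⇒ 1 0 0 0 1 0 0 0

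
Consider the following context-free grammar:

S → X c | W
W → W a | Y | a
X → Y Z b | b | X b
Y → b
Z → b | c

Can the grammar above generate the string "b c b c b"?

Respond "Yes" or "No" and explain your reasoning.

No - no valid derivation exists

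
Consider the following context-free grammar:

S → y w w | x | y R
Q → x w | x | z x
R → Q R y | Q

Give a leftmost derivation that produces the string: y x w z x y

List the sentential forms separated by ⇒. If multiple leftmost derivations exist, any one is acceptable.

S ⇒ y R ⇒ y Q R y ⇒ y x w R y ⇒ y x w Q y ⇒ y x w z x y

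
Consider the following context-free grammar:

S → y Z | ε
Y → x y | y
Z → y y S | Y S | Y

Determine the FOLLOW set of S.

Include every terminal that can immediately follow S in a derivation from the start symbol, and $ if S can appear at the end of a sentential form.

We compute FOLLOW(S) using the standard algorithm.
FOLLOW(S) starts with {$}.
FIRST(S) = {y, ε}
FIRST(Y) = {x, y}
FIRST(Z) = {x, y}
FOLLOW(S) = {$}
FOLLOW(Y) = {$, y}
FOLLOW(Z) = {$}
Therefore, FOLLOW(S) = {$}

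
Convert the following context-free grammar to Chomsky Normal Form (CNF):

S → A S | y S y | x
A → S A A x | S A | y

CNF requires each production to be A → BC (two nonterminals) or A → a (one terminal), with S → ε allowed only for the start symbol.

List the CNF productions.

TY → y; S → x; TX → x; A → y; S → A S; S → TY X0; X0 → S TY; A → S X1; X1 → A X2; X2 → A TX; A → S A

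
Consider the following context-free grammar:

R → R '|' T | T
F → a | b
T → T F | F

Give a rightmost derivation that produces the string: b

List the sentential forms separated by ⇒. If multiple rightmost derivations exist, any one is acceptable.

R ⇒ T ⇒ F ⇒ b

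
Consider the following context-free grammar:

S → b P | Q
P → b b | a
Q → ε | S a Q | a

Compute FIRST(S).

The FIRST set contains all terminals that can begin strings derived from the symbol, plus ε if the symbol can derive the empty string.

We compute FIRST(S) using the standard algorithm.
FIRST(P) = {a, b}
FIRST(Q) = {a, b, ε}
FIRST(S) = {a, b, ε}
Therefore, FIRST(S) = {a, b, ε}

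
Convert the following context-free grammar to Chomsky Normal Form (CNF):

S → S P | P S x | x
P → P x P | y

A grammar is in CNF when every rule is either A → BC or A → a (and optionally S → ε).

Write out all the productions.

TX → x; S → x; P → y; S → S P; S → P X0; X0 → S TX; P → P X1; X1 → TX P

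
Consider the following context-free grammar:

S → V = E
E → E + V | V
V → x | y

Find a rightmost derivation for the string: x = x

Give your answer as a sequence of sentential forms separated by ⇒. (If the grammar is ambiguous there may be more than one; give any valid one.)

S ⇒ V = E ⇒ V = V ⇒ V = x ⇒ x = x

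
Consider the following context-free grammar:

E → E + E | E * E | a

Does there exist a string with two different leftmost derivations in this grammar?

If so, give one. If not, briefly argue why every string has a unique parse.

Yes - the string 'a * a + a + a' has two distinct leftmost derivations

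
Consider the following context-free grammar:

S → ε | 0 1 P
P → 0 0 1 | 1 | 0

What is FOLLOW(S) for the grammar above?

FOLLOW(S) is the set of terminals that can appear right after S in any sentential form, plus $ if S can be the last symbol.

We compute FOLLOW(S) using the standard algorithm.
FOLLOW(S) starts with {$}.
FIRST(P) = {0, 1}
FIRST(S) = {0, ε}
FOLLOW(P) = {$}
FOLLOW(S) = {$}
Therefore, FOLLOW(S) = {$}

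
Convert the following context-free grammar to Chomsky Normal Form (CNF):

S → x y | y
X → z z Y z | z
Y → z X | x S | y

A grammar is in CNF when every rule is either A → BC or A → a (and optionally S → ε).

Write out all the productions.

TX → x; TY → y; S → y; TZ → z; X → z; Y → y; S → TX TY; X → TZ X0; X0 → TZ X1; X1 → Y TZ; Y → TZ X; Y → TX S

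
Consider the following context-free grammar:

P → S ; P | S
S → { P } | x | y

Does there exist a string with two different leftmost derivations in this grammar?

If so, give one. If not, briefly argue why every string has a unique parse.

No - every string in the language has a unique leftmost derivation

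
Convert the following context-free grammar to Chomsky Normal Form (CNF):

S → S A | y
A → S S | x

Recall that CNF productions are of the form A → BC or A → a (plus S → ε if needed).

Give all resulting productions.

S → y; A → x; S → S A; A → S S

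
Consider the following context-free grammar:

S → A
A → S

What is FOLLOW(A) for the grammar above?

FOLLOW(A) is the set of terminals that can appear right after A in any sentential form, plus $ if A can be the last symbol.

We compute FOLLOW(A) using the standard algorithm.
FOLLOW(S) starts with {$}.
FIRST(A) = {}
FIRST(S) = {}
FOLLOW(A) = {$}
FOLLOW(S) = {$}
Therefore, FOLLOW(A) = {$}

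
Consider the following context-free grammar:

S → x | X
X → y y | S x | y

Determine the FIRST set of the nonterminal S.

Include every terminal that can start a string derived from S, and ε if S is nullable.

We compute FIRST(S) using the standard algorithm.
FIRST(S) = {x, y}
FIRST(X) = {x, y}
Therefore, FIRST(S) = {x, y}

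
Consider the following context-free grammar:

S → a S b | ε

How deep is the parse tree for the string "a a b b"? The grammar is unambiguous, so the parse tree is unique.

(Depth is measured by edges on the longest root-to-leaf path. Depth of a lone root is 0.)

3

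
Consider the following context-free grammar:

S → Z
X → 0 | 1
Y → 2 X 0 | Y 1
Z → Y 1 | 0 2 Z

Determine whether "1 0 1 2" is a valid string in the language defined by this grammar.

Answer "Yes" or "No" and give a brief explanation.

No - no valid derivation exists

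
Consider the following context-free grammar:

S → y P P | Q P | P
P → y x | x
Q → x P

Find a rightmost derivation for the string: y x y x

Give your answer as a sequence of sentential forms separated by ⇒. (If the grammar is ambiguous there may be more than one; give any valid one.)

S ⇒ y P P ⇒ y P y x ⇒ y x y x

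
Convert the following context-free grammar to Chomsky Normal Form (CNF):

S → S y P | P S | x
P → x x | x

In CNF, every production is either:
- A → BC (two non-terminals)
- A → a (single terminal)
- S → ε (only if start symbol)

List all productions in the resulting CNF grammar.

TY → y; S → x; TX → x; P → x; S → S X0; X0 → TY P; S → P S; P → TX TX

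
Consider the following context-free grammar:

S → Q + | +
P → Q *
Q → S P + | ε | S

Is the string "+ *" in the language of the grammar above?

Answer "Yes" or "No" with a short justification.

No - no valid derivation exists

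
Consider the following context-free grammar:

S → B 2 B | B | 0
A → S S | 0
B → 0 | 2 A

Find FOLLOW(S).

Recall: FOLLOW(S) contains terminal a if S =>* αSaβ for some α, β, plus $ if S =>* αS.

We compute FOLLOW(S) using the standard algorithm.
FOLLOW(S) starts with {$}.
FIRST(A) = {0, 2}
FIRST(B) = {0, 2}
FIRST(S) = {0, 2}
FOLLOW(A) = {$, 0, 2}
FOLLOW(B) = {$, 0, 2}
FOLLOW(S) = {$, 0, 2}
Therefore, FOLLOW(S) = {$, 0, 2}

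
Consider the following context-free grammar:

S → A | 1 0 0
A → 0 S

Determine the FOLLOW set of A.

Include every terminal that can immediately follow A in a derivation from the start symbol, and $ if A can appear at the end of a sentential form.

We compute FOLLOW(A) using the standard algorithm.
FOLLOW(S) starts with {$}.
FIRST(A) = {0}
FIRST(S) = {0, 1}
FOLLOW(A) = {$}
FOLLOW(S) = {$}
Therefore, FOLLOW(A) = {$}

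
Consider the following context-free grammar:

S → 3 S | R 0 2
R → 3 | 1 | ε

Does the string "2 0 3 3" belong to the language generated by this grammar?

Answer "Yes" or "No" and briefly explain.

No - no valid derivation exists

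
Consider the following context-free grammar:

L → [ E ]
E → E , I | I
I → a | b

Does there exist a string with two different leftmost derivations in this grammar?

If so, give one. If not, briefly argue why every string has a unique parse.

No - every string in the language has a unique leftmost derivation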